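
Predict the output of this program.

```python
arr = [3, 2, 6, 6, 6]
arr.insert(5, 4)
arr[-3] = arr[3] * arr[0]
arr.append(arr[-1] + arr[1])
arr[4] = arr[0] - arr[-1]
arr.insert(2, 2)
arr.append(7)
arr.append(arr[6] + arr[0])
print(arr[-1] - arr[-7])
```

1

insert 4 at 5 → [3, 2, 6, 6, 6, 4]
arr[-3] = arr[3]*arr[0] = 6*3 = 18 → [3, 2, 6, 18, 6, 4]
append arr[-1]+arr[1] = 4+2 = 6 → [3, 2, 6, 18, 6, 4, 6]
arr[4] = arr[0]-arr[-1] = 3-6 = -3 → [3, 2, 6, 18, -3, 4, 6]
insert 2 at 2 → [3, 2, 2, 6, 18, -3, 4, 6]
append 7 → [3, 2, 2, 6, 18, -3, 4, 6, 7]
append arr[6]+arr[0] = 4+3 = 7 → [3, 2, 2, 6, 18, -3, 4, 6, 7, 7]
arr[-1]-arr[-7] = 7-6 = 1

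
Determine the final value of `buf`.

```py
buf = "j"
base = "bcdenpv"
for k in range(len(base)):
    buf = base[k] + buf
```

k=0: prepend 'b' → 'bj'
k=1: prepend 'c' → 'cbj'
k=2: prepend 'd' → 'dcbj'
k=3: prepend 'e' → 'edcbj'
k=4: prepend 'n' → 'nedcbj'
k=5: prepend 'p' → 'pnedcbj'
k=6: prepend 'v' → 'vpnedcbj'

'vpnedcbj'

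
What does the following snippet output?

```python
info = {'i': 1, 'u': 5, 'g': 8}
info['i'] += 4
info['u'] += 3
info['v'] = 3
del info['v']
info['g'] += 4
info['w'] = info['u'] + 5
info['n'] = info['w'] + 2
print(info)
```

{'i': 5, 'u': 8, 'g': 12, 'w': 13, 'n': 15}

info['i'] = 1+4 = 5 → {'i': 5, 'u': 5, 'g': 8}
info['u'] = 5+3 = 8 → {'i': 5, 'u': 8, 'g': 8}
info['v'] = 3 → {'i': 5, 'u': 8, 'g': 8, 'v': 3}
del 'v' → {'i': 5, 'u': 8, 'g': 8}
info['g'] = 8+4 = 12 → {'i': 5, 'u': 8, 'g': 12}
info['w'] = info['u']+5 = 13 → {'i': 5, 'u': 8, 'g': 12, 'w': 13}
info['n'] = info['w']+2 = 15 → {'i': 5, 'u': 8, 'g': 12, 'w': 13, 'n': 15}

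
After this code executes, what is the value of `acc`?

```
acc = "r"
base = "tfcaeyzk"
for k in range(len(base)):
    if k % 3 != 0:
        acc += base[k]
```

'rfceyk'

k=0: skip
k=1: add 'f' → 'rf'
k=2: add 'c' → 'rfc'
k=3: skip
k=4: add 'e' → 'rfce'
k=5: add 'y' → 'rfcey'
k=6: skip
k=7: add 'k' → 'rfceyk'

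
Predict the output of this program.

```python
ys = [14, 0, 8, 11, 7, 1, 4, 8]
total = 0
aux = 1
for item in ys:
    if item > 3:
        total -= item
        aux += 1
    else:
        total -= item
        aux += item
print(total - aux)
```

item=14: >3, total = 0-14 = -14; aux=2
item=0: not >3, total = (-14)-0 = -14; aux=2
item=8: >3, total = (-14)-8 = -22; aux=3
item=11: >3, total = (-22)-11 = -33; aux=4
item=7: >3, total = (-33)-7 = -40; aux=5
item=1: not >3, total = (-40)-1 = -41; aux=6
item=4: >3, total = (-41)-4 = -45; aux=7
item=8: >3, total = (-45)-8 = -53; aux=8
total-aux = (-53)-8 = -61

-61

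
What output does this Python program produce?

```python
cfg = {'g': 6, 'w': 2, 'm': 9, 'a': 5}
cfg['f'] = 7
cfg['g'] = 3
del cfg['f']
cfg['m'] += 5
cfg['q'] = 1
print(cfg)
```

{'g': 3, 'w': 2, 'm': 14, 'a': 5, 'q': 1}

cfg['f'] = 7 → {'g': 6, 'w': 2, 'm': 9, 'a': 5, 'f': 7}
cfg['g'] = 3 → {'g': 3, 'w': 2, 'm': 9, 'a': 5, 'f': 7}
del 'f' → {'g': 3, 'w': 2, 'm': 9, 'a': 5}
cfg['m'] = 9+5 = 14 → {'g': 3, 'w': 2, 'm': 14, 'a': 5}
cfg['q'] = 1 → {'g': 3, 'w': 2, 'm': 14, 'a': 5, 'q': 1}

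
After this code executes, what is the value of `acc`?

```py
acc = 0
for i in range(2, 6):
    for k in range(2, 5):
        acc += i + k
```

78

i=2,k=2: acc = 0+4 = 4
i=2,k=3: acc = 4+5 = 9
i=2,k=4: acc = 9+6 = 15
i=3,k=2: acc = 15+5 = 20
i=3,k=3: acc = 20+6 = 26
i=3,k=4: acc = 26+7 = 33
i=4,k=2: acc = 33+6 = 39
i=4,k=3: acc = 39+7 = 46
i=4,k=4: acc = 46+8 = 54
i=5,k=2: acc = 54+7 = 61
i=5,k=3: acc = 61+8 = 69
i=5,k=4: acc = 69+9 = 78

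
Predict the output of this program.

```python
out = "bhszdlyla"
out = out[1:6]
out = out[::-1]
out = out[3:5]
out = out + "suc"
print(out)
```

slice [1:6] → 'hszdl'
reverse → 'ldzsh'
slice [3:5] → 'sh'
+ 'suc' → 'shsuc'

shsuc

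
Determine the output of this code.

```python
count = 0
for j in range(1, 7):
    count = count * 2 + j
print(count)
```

120

j=1: count = 0*2+1 = 1
j=2: count = 1*2+2 = 4
j=3: count = 4*2+3 = 11
j=4: count = 11*2+4 = 26
j=5: count = 26*2+5 = 57
j=6: count = 57*2+6 = 120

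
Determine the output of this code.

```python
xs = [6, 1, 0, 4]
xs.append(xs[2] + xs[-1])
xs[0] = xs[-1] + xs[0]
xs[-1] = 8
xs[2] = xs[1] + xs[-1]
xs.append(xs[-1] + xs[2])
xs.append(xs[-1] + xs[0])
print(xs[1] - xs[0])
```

-9

append xs[2]+xs[-1] = 0+4 = 4 → [6, 1, 0, 4, 4]
xs[0] = xs[-1]+xs[0] = 4+6 = 10 → [10, 1, 0, 4, 4]
xs[-1] = 8 → [10, 1, 0, 4, 8]
xs[2] = xs[1]+xs[-1] = 1+8 = 9 → [10, 1, 9, 4, 8]
append xs[-1]+xs[2] = 8+9 = 17 → [10, 1, 9, 4, 8, 17]
append xs[-1]+xs[0] = 17+10 = 27 → [10, 1, 9, 4, 8, 17, 27]
xs[1]-xs[0] = 1-10 = -9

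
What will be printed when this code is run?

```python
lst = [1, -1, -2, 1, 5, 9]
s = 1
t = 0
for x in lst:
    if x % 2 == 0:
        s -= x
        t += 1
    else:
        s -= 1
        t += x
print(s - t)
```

x=1: not even, s = 1-1 = 0; t=1
x=-1: not even, s = 0-1 = -1; t=0
x=-2: even, s = (-1)-(-2) = 1; t=1
x=1: not even, s = 1-1 = 0; t=2
x=5: not even, s = 0-1 = -1; t=7
x=9: not even, s = (-1)-1 = -2; t=16
s-t = (-2)-16 = -18

-18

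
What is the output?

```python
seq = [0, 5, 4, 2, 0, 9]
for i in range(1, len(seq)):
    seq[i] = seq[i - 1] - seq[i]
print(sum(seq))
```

i=1: seq[1] = 0-5 = -5 → [0, -5, 4, 2, 0, 9]
i=2: seq[2] = (-5)-4 = -9 → [0, -5, -9, 2, 0, 9]
i=3: seq[3] = (-9)-2 = -11 → [0, -5, -9, -11, 0, 9]
i=4: seq[4] = (-11)-0 = -11 → [0, -5, -9, -11, -11, 9]
i=5: seq[5] = (-11)-9 = -20 → [0, -5, -9, -11, -11, -20]
sum = -56

-56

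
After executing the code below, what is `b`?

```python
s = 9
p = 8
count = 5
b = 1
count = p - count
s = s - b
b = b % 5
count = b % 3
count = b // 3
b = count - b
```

count = 8-5 = 3
s = 9-1 = 8
b = 1%5 = 1
count = 1%3 = 1
count = 1//3 = 0
b = 0-1 = -1

-1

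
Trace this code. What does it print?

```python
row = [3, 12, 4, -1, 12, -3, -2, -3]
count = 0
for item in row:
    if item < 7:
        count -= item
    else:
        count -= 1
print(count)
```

0

item=3: <7, count = 0-3 = -3
item=12: not <7, count = (-3)-1 = -4
item=4: <7, count = (-4)-4 = -8
item=-1: <7, count = (-8)-(-1) = -7
item=12: not <7, count = (-7)-1 = -8
item=-3: <7, count = (-8)-(-3) = -5
item=-2: <7, count = (-5)-(-2) = -3
item=-3: <7, count = (-3)-(-3) = 0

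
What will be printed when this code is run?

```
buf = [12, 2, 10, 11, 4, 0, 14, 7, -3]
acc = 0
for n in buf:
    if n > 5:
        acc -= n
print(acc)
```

n=12: >5, acc = 0-12 = -12
n=2: not >5
n=10: >5, acc = (-12)-10 = -22
n=11: >5, acc = (-22)-11 = -33
n=4: not >5
n=0: not >5
n=14: >5, acc = (-33)-14 = -47
n=7: >5, acc = (-47)-7 = -54
n=-3: not >5

-54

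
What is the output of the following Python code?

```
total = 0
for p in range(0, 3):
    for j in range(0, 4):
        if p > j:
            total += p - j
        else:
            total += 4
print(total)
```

40

p=0,j=0: not 0>0, total = 0+4 = 4
p=0,j=1: not 0>1, total = 4+4 = 8
p=0,j=2: not 0>2, total = 8+4 = 12
p=0,j=3: not 0>3, total = 12+4 = 16
p=1,j=0: 1>0, total = 16+1 = 17
p=1,j=1: not 1>1, total = 17+4 = 21
p=1,j=2: not 1>2, total = 21+4 = 25
p=1,j=3: not 1>3, total = 25+4 = 29
p=2,j=0: 2>0, total = 29+2 = 31
p=2,j=1: 2>1, total = 31+1 = 32
p=2,j=2: not 2>2, total = 32+4 = 36
p=2,j=3: not 2>3, total = 36+4 = 40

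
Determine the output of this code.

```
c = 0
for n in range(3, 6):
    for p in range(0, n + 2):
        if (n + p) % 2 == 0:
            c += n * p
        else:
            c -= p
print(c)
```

n=3,p=0: odd sum, c = 0-0 = 0
n=3,p=1: even sum, c = 0+3 = 3
n=3,p=2: odd sum, c = 3-2 = 1
n=3,p=3: even sum, c = 1+9 = 10
n=3,p=4: odd sum, c = 10-4 = 6
n=4,p=0: even sum, c = 6+0 = 6
n=4,p=1: odd sum, c = 6-1 = 5
n=4,p=2: even sum, c = 5+8 = 13
n=4,p=3: odd sum, c = 13-3 = 10
n=4,p=4: even sum, c = 10+16 = 26
n=4,p=5: odd sum, c = 26-5 = 21
n=5,p=0: odd sum, c = 21-0 = 21
n=5,p=1: even sum, c = 21+5 = 26
n=5,p=2: odd sum, c = 26-2 = 24
n=5,p=3: even sum, c = 24+15 = 39
n=5,p=4: odd sum, c = 39-4 = 35
n=5,p=5: even sum, c = 35+25 = 60
n=5,p=6: odd sum, c = 60-6 = 54

54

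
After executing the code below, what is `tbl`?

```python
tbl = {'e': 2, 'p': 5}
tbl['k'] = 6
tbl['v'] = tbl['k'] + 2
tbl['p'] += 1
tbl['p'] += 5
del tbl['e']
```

tbl['k'] = 6 → {'e': 2, 'p': 5, 'k': 6}
tbl['v'] = tbl['k']+2 = 8 → {'e': 2, 'p': 5, 'k': 6, 'v': 8}
tbl['p'] = 5+1 = 6 → {'e': 2, 'p': 6, 'k': 6, 'v': 8}
tbl['p'] = 6+5 = 11 → {'e': 2, 'p': 11, 'k': 6, 'v': 8}
del 'e' → {'p': 11, 'k': 6, 'v': 8}

{'p': 11, 'k': 6, 'v': 8}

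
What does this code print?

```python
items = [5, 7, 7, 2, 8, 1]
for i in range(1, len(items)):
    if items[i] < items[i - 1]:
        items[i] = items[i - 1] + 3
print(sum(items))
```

58

i=1: 7>=5, unchanged → [5, 7, 7, 2, 8, 1]
i=2: 7>=7, unchanged → [5, 7, 7, 2, 8, 1]
i=3: 2<7, items[3] = 7+3 = 10 → [5, 7, 7, 10, 8, 1]
i=4: 8<10, items[4] = 10+3 = 13 → [5, 7, 7, 10, 13, 1]
i=5: 1<13, items[5] = 13+3 = 16 → [5, 7, 7, 10, 13, 16]
sum = 58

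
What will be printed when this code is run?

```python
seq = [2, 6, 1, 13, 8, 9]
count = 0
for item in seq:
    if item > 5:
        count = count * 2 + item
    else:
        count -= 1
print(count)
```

item=2: not >5, count = 0-1 = -1
item=6: >5, count = (-1)*2+6 = 4
item=1: not >5, count = 4-1 = 3
item=13: >5, count = 3*2+13 = 19
item=8: >5, count = 19*2+8 = 46
item=9: >5, count = 46*2+9 = 101

101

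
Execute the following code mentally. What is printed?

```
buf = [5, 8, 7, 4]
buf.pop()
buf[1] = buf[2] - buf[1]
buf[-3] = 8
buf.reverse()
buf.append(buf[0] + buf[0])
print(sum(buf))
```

28

pop() removes 4 → [5, 8, 7]
buf[1] = buf[2]-buf[1] = 7-8 = -1 → [5, -1, 7]
buf[-3] = 8 → [8, -1, 7]
reverse → [7, -1, 8]
append buf[0]+buf[0] = 7+7 = 14 → [7, -1, 8, 14]
sum = 28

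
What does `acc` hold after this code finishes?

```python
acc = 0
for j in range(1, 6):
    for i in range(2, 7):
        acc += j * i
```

300

j=1,i=2: acc = 0+2 = 2
j=1,i=3: acc = 2+3 = 5
j=1,i=4: acc = 5+4 = 9
j=1,i=5: acc = 9+5 = 14
j=1,i=6: acc = 14+6 = 20
j=2,i=2: acc = 20+4 = 24
j=2,i=3: acc = 24+6 = 30
j=2,i=4: acc = 30+8 = 38
j=2,i=5: acc = 38+10 = 48
j=2,i=6: acc = 48+12 = 60
j=3,i=2: acc = 60+6 = 66
j=3,i=3: acc = 66+9 = 75
j=3,i=4: acc = 75+12 = 87
j=3,i=5: acc = 87+15 = 102
j=3,i=6: acc = 102+18 = 120
j=4,i=2: acc = 120+8 = 128
j=4,i=3: acc = 128+12 = 140
j=4,i=4: acc = 140+16 = 156
j=4,i=5: acc = 156+20 = 176
j=4,i=6: acc = 176+24 = 200
j=5,i=2: acc = 200+10 = 210
j=5,i=3: acc = 210+15 = 225
j=5,i=4: acc = 225+20 = 245
j=5,i=5: acc = 245+25 = 270
j=5,i=6: acc = 270+30 = 300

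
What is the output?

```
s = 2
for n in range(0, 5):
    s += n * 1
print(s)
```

n=0: s = 2+0*1 = 2
n=1: s = 2+1*1 = 3
n=2: s = 3+2*1 = 5
n=3: s = 5+3*1 = 8
n=4: s = 8+4*1 = 12

12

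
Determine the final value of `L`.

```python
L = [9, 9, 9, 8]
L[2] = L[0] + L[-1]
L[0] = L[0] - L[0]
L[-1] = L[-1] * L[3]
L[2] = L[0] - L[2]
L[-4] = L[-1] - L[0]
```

[64, 9, -17, 64]

L[2] = L[0]+L[-1] = 9+8 = 17 → [9, 9, 17, 8]
L[0] = L[0]-L[0] = 9-9 = 0 → [0, 9, 17, 8]
L[-1] = L[-1]*L[3] = 8*8 = 64 → [0, 9, 17, 64]
L[2] = L[0]-L[2] = 0-17 = -17 → [0, 9, -17, 64]
L[-4] = L[-1]-L[0] = 64-0 = 64 → [64, 9, -17, 64]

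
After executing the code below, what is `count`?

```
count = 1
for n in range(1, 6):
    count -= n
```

-14

n=1: count = 1-1 = 0
n=2: count = 0-2 = -2
n=3: count = (-2)-3 = -5
n=4: count = (-5)-4 = -9
n=5: count = (-9)-5 = -14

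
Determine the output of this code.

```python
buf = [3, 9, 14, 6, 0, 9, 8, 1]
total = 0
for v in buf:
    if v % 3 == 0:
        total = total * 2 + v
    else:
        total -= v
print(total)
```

v=3: %3==0, total = 0*2+3 = 3
v=9: %3==0, total = 3*2+9 = 15
v=14: not %3==0, total = 15-14 = 1
v=6: %3==0, total = 1*2+6 = 8
v=0: %3==0, total = 8*2+0 = 16
v=9: %3==0, total = 16*2+9 = 41
v=8: not %3==0, total = 41-8 = 33
v=1: not %3==0, total = 33-1 = 32

32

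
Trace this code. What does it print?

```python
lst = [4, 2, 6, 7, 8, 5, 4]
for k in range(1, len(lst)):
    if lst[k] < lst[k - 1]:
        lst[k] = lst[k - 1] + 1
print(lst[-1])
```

k=1: 2<4, lst[1] = 4+1 = 5 → [4, 5, 6, 7, 8, 5, 4]
k=2: 6>=5, unchanged → [4, 5, 6, 7, 8, 5, 4]
k=3: 7>=6, unchanged → [4, 5, 6, 7, 8, 5, 4]
k=4: 8>=7, unchanged → [4, 5, 6, 7, 8, 5, 4]
k=5: 5<8, lst[5] = 8+1 = 9 → [4, 5, 6, 7, 8, 9, 4]
k=6: 4<9, lst[6] = 9+1 = 10 → [4, 5, 6, 7, 8, 9, 10]

10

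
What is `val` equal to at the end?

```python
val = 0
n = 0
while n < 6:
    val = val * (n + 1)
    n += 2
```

n=0: val = 0*1 = 0
n=2: val = 0*3 = 0
n=4: val = 0*5 = 0

0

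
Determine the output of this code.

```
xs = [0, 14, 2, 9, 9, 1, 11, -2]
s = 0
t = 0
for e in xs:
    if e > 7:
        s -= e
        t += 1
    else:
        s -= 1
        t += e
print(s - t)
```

-52

e=0: not >7, s = 0-1 = -1; t=0
e=14: >7, s = (-1)-14 = -15; t=1
e=2: not >7, s = (-15)-1 = -16; t=3
e=9: >7, s = (-16)-9 = -25; t=4
e=9: >7, s = (-25)-9 = -34; t=5
e=1: not >7, s = (-34)-1 = -35; t=6
e=11: >7, s = (-35)-11 = -46; t=7
e=-2: not >7, s = (-46)-1 = -47; t=5
s-t = (-47)-5 = -52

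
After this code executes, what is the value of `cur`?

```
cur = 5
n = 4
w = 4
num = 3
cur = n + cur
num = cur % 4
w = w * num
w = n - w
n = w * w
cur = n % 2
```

0

cur = 4+5 = 9
num = 9%4 = 1
w = 4*1 = 4
w = 4-4 = 0
n = 0*0 = 0
cur = 0%2 = 0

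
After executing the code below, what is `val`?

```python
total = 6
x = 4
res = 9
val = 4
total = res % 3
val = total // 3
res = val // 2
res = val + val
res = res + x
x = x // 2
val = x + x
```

total = 9%3 = 0
val = 0//3 = 0
res = 0//2 = 0
res = 0+0 = 0
res = 0+4 = 4
x = 4//2 = 2
val = 2+2 = 4

4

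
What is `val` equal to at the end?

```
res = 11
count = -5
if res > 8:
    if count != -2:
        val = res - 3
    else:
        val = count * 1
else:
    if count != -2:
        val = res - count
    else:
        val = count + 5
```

res=11, count=-5
res > 8 is True; count != -2 is True
→ val = res - 3 = 8

8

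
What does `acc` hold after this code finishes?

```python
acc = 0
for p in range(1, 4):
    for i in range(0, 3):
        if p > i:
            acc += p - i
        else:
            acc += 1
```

13

p=1,i=0: 1>0, acc = 0+1 = 1
p=1,i=1: not 1>1, acc = 1+1 = 2
p=1,i=2: not 1>2, acc = 2+1 = 3
p=2,i=0: 2>0, acc = 3+2 = 5
p=2,i=1: 2>1, acc = 5+1 = 6
p=2,i=2: not 2>2, acc = 6+1 = 7
p=3,i=0: 3>0, acc = 7+3 = 10
p=3,i=1: 3>1, acc = 10+2 = 12
p=3,i=2: 3>2, acc = 12+1 = 13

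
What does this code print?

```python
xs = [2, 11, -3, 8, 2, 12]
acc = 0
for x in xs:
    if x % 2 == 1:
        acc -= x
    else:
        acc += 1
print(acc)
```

-4

x=2: not odd, acc = 0+1 = 1
x=11: odd, acc = 1-11 = -10
x=-3: odd, acc = (-10)-(-3) = -7
x=8: not odd, acc = (-7)+1 = -6
x=2: not odd, acc = (-6)+1 = -5
x=12: not odd, acc = (-5)+1 = -4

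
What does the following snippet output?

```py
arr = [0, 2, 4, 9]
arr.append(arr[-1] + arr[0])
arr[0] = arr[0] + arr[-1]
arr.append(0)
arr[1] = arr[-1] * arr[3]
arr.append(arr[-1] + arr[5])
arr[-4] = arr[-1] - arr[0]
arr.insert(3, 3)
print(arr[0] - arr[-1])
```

append arr[-1]+arr[0] = 9+0 = 9 → [0, 2, 4, 9, 9]
arr[0] = arr[0]+arr[-1] = 0+9 = 9 → [9, 2, 4, 9, 9]
append 0 → [9, 2, 4, 9, 9, 0]
arr[1] = arr[-1]*arr[3] = 0*9 = 0 → [9, 0, 4, 9, 9, 0]
append arr[-1]+arr[5] = 0+0 = 0 → [9, 0, 4, 9, 9, 0, 0]
arr[-4] = arr[-1]-arr[0] = 0-9 = -9 → [9, 0, 4, -9, 9, 0, 0]
insert 3 at 3 → [9, 0, 4, 3, -9, 9, 0, 0]
arr[0]-arr[-1] = 9-0 = 9

9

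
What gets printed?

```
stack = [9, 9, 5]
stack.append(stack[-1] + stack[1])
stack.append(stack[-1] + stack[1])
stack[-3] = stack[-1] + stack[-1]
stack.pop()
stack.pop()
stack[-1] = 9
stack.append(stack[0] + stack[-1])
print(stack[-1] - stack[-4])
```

append stack[-1]+stack[1] = 5+9 = 14 → [9, 9, 5, 14]
append stack[-1]+stack[1] = 14+9 = 23 → [9, 9, 5, 14, 23]
stack[-3] = stack[-1]+stack[-1] = 23+23 = 46 → [9, 9, 46, 14, 23]
pop() removes 23 → [9, 9, 46, 14]
pop() removes 14 → [9, 9, 46]
stack[-1] = 9 → [9, 9, 9]
append stack[0]+stack[-1] = 9+9 = 18 → [9, 9, 9, 18]
stack[-1]-stack[-4] = 18-9 = 9

9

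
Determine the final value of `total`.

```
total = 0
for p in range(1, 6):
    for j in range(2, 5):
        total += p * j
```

p=1,j=2: total = 0+2 = 2
p=1,j=3: total = 2+3 = 5
p=1,j=4: total = 5+4 = 9
p=2,j=2: total = 9+4 = 13
p=2,j=3: total = 13+6 = 19
p=2,j=4: total = 19+8 = 27
p=3,j=2: total = 27+6 = 33
p=3,j=3: total = 33+9 = 42
p=3,j=4: total = 42+12 = 54
p=4,j=2: total = 54+8 = 62
p=4,j=3: total = 62+12 = 74
p=4,j=4: total = 74+16 = 90
p=5,j=2: total = 90+10 = 100
p=5,j=3: total = 100+15 = 115
p=5,j=4: total = 115+20 = 135

135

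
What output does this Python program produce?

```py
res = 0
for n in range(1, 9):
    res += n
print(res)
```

n=1: res = 0+1 = 1
n=2: res = 1+2 = 3
n=3: res = 3+3 = 6
n=4: res = 6+4 = 10
n=5: res = 10+5 = 15
n=6: res = 15+6 = 21
n=7: res = 21+7 = 28
n=8: res = 28+8 = 36

36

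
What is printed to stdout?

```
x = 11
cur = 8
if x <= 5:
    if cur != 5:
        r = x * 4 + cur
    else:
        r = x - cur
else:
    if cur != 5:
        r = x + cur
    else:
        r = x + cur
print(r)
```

x=11, cur=8
x <= 5 is False; cur != 5 is True
→ r = x + cur = 19

19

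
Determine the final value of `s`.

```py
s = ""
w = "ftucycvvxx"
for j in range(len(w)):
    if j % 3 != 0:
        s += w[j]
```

j=0: skip
j=1: add 't' → 't'
j=2: add 'u' → 'tu'
j=3: skip
j=4: add 'y' → 'tuy'
j=5: add 'c' → 'tuyc'
j=6: skip
j=7: add 'v' → 'tuycv'
j=8: add 'x' → 'tuycvx'
j=9: skip

'tuycvx'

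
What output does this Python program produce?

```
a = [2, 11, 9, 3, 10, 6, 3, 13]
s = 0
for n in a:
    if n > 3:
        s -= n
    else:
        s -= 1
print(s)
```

n=2: not >3, s = 0-1 = -1
n=11: >3, s = (-1)-11 = -12
n=9: >3, s = (-12)-9 = -21
n=3: not >3, s = (-21)-1 = -22
n=10: >3, s = (-22)-10 = -32
n=6: >3, s = (-32)-6 = -38
n=3: not >3, s = (-38)-1 = -39
n=13: >3, s = (-39)-13 = -52

-52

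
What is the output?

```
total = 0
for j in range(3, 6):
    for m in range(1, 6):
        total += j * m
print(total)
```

j=3,m=1: total = 0+3 = 3
j=3,m=2: total = 3+6 = 9
j=3,m=3: total = 9+9 = 18
j=3,m=4: total = 18+12 = 30
j=3,m=5: total = 30+15 = 45
j=4,m=1: total = 45+4 = 49
j=4,m=2: total = 49+8 = 57
j=4,m=3: total = 57+12 = 69
j=4,m=4: total = 69+16 = 85
j=4,m=5: total = 85+20 = 105
j=5,m=1: total = 105+5 = 110
j=5,m=2: total = 110+10 = 120
j=5,m=3: total = 120+15 = 135
j=5,m=4: total = 135+20 = 155
j=5,m=5: total = 155+25 = 180

180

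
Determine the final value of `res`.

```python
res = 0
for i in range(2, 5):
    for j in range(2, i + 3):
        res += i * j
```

140

i=2,j=2: res = 0+4 = 4
i=2,j=3: res = 4+6 = 10
i=2,j=4: res = 10+8 = 18
i=3,j=2: res = 18+6 = 24
i=3,j=3: res = 24+9 = 33
i=3,j=4: res = 33+12 = 45
i=3,j=5: res = 45+15 = 60
i=4,j=2: res = 60+8 = 68
i=4,j=3: res = 68+12 = 80
i=4,j=4: res = 80+16 = 96
i=4,j=5: res = 96+20 = 116
i=4,j=6: res = 116+24 = 140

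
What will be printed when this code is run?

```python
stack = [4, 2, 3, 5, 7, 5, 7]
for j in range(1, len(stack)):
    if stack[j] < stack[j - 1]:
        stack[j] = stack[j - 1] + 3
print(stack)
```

j=1: 2<4, stack[1] = 4+3 = 7 → [4, 7, 3, 5, 7, 5, 7]
j=2: 3<7, stack[2] = 7+3 = 10 → [4, 7, 10, 5, 7, 5, 7]
j=3: 5<10, stack[3] = 10+3 = 13 → [4, 7, 10, 13, 7, 5, 7]
j=4: 7<13, stack[4] = 13+3 = 16 → [4, 7, 10, 13, 16, 5, 7]
j=5: 5<16, stack[5] = 16+3 = 19 → [4, 7, 10, 13, 16, 19, 7]
j=6: 7<19, stack[6] = 19+3 = 22 → [4, 7, 10, 13, 16, 19, 22]

[4, 7, 10, 13, 16, 19, 22]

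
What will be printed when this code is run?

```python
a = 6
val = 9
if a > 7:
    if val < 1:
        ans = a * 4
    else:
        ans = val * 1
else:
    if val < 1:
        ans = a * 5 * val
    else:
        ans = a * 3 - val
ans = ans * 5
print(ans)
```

45

a=6, val=9
a > 7 is False; val < 1 is False
→ ans = a * 3 - val = 9
ans = 9*5 = 45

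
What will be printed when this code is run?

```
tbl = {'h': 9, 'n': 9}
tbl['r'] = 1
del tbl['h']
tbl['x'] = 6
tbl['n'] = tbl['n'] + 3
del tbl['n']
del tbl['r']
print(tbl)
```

tbl['r'] = 1 → {'h': 9, 'n': 9, 'r': 1}
del 'h' → {'n': 9, 'r': 1}
tbl['x'] = 6 → {'n': 9, 'r': 1, 'x': 6}
tbl['n'] = tbl['n']+3 = 12 → {'n': 12, 'r': 1, 'x': 6}
del 'n' → {'r': 1, 'x': 6}
del 'r' → {'x': 6}

{'x': 6}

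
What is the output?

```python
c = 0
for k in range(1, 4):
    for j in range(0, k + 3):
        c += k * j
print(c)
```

k=1,j=0: c = 0+0 = 0
k=1,j=1: c = 0+1 = 1
k=1,j=2: c = 1+2 = 3
k=1,j=3: c = 3+3 = 6
k=2,j=0: c = 6+0 = 6
k=2,j=1: c = 6+2 = 8
k=2,j=2: c = 8+4 = 12
k=2,j=3: c = 12+6 = 18
k=2,j=4: c = 18+8 = 26
k=3,j=0: c = 26+0 = 26
k=3,j=1: c = 26+3 = 29
k=3,j=2: c = 29+6 = 35
k=3,j=3: c = 35+9 = 44
k=3,j=4: c = 44+12 = 56
k=3,j=5: c = 56+15 = 71

71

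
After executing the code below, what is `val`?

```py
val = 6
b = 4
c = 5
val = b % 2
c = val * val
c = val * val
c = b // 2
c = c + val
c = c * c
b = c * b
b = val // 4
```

0

val = 4%2 = 0
c = 0*0 = 0
c = 0*0 = 0
c = 4//2 = 2
c = 2+0 = 2
c = 2*2 = 4
b = 4*4 = 16
b = 0//4 = 0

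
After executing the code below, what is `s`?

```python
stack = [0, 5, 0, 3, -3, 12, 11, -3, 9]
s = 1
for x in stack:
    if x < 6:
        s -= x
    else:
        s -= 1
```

x=0: <6, s = 1-0 = 1
x=5: <6, s = 1-5 = -4
x=0: <6, s = (-4)-0 = -4
x=3: <6, s = (-4)-3 = -7
x=-3: <6, s = (-7)-(-3) = -4
x=12: not <6, s = (-4)-1 = -5
x=11: not <6, s = (-5)-1 = -6
x=-3: <6, s = (-6)-(-3) = -3
x=9: not <6, s = (-3)-1 = -4

-4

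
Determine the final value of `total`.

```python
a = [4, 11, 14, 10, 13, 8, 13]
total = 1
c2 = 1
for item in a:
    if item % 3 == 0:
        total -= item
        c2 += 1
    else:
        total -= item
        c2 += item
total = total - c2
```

item=4: not %3==0, total = 1-4 = -3; c2=5
item=11: not %3==0, total = (-3)-11 = -14; c2=16
item=14: not %3==0, total = (-14)-14 = -28; c2=30
item=10: not %3==0, total = (-28)-10 = -38; c2=40
item=13: not %3==0, total = (-38)-13 = -51; c2=53
item=8: not %3==0, total = (-51)-8 = -59; c2=61
item=13: not %3==0, total = (-59)-13 = -72; c2=74
total-c2 = (-72)-74 = -146

-146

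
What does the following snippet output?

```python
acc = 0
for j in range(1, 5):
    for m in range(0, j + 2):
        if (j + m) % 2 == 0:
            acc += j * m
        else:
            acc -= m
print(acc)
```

20

j=1,m=0: odd sum, acc = 0-0 = 0
j=1,m=1: even sum, acc = 0+1 = 1
j=1,m=2: odd sum, acc = 1-2 = -1
j=2,m=0: even sum, acc = (-1)+0 = -1
j=2,m=1: odd sum, acc = (-1)-1 = -2
j=2,m=2: even sum, acc = (-2)+4 = 2
j=2,m=3: odd sum, acc = 2-3 = -1
j=3,m=0: odd sum, acc = (-1)-0 = -1
j=3,m=1: even sum, acc = (-1)+3 = 2
j=3,m=2: odd sum, acc = 2-2 = 0
j=3,m=3: even sum, acc = 0+9 = 9
j=3,m=4: odd sum, acc = 9-4 = 5
j=4,m=0: even sum, acc = 5+0 = 5
j=4,m=1: odd sum, acc = 5-1 = 4
j=4,m=2: even sum, acc = 4+8 = 12
j=4,m=3: odd sum, acc = 12-3 = 9
j=4,m=4: even sum, acc = 9+16 = 25
j=4,m=5: odd sum, acc = 25-5 = 20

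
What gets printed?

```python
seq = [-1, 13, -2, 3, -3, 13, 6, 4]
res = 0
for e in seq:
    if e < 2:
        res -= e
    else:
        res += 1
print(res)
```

e=-1: <2, res = 0-(-1) = 1
e=13: not <2, res = 1+1 = 2
e=-2: <2, res = 2-(-2) = 4
e=3: not <2, res = 4+1 = 5
e=-3: <2, res = 5-(-3) = 8
e=13: not <2, res = 8+1 = 9
e=6: not <2, res = 9+1 = 10
e=4: not <2, res = 10+1 = 11

11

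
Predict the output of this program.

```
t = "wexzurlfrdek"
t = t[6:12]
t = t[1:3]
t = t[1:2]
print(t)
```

r

slice [6:12] → 'lfrdek'
slice [1:3] → 'fr'
slice [1:2] → 'r'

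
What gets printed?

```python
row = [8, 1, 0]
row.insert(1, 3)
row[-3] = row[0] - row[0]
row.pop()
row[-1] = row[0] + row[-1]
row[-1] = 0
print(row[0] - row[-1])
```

insert 3 at 1 → [8, 3, 1, 0]
row[-3] = row[0]-row[0] = 8-8 = 0 → [8, 0, 1, 0]
pop() removes 0 → [8, 0, 1]
row[-1] = row[0]+row[-1] = 8+1 = 9 → [8, 0, 9]
row[-1] = 0 → [8, 0, 0]
row[0]-row[-1] = 8-0 = 8

8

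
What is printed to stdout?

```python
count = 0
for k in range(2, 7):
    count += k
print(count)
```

20

k=2: count = 0+2 = 2
k=3: count = 2+3 = 5
k=4: count = 5+4 = 9
k=5: count = 9+5 = 14
k=6: count = 14+6 = 20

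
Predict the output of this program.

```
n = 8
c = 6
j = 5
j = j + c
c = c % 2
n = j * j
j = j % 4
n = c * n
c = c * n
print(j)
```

j = 5+6 = 11
c = 6%2 = 0
n = 11*11 = 121
j = 11%4 = 3
n = 0*121 = 0
c = 0*0 = 0

3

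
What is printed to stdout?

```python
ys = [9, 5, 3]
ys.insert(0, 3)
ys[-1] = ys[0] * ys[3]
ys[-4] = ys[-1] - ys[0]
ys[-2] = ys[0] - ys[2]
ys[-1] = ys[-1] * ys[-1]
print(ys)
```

[6, 9, 1, 81]

insert 3 at 0 → [3, 9, 5, 3]
ys[-1] = ys[0]*ys[3] = 3*3 = 9 → [3, 9, 5, 9]
ys[-4] = ys[-1]-ys[0] = 9-3 = 6 → [6, 9, 5, 9]
ys[-2] = ys[0]-ys[2] = 6-5 = 1 → [6, 9, 1, 9]
ys[-1] = ys[-1]*ys[-1] = 9*9 = 81 → [6, 9, 1, 81]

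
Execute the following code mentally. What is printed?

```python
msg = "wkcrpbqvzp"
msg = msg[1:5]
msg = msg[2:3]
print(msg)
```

slice [1:5] → 'kcrp'
slice [2:3] → 'r'

r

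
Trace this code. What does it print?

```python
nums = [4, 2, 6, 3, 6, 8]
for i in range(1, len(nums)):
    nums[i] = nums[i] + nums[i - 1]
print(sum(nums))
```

i=1: nums[1] = 2+4 = 6 → [4, 6, 6, 3, 6, 8]
i=2: nums[2] = 6+6 = 12 → [4, 6, 12, 3, 6, 8]
i=3: nums[3] = 3+12 = 15 → [4, 6, 12, 15, 6, 8]
i=4: nums[4] = 6+15 = 21 → [4, 6, 12, 15, 21, 8]
i=5: nums[5] = 8+21 = 29 → [4, 6, 12, 15, 21, 29]
sum = 87

87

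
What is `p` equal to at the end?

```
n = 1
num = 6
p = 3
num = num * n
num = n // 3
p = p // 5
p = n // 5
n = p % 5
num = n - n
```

num = 6*1 = 6
num = 1//3 = 0
p = 3//5 = 0
p = 1//5 = 0
n = 0%5 = 0
num = 0-0 = 0

0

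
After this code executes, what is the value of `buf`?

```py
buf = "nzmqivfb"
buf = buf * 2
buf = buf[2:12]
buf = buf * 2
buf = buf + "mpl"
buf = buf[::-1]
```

repeat ×2 → 'nzmqivfbnzmqivfb'
slice [2:12] → 'mqivfbnzmq'
repeat ×2 → 'mqivfbnzmqmqivfbnzmq'
+ 'mpl' → 'mqivfbnzmqmqivfbnzmqmpl'
reverse → 'lpmqmznbfviqmqmznbfviqm'

'lpmqmznbfviqmqmznbfviqm'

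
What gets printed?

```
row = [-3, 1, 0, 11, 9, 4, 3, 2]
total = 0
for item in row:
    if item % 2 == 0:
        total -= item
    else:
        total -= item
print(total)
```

-27

item=-3: not even, total = 0-(-3) = 3
item=1: not even, total = 3-1 = 2
item=0: even, total = 2-0 = 2
item=11: not even, total = 2-11 = -9
item=9: not even, total = (-9)-9 = -18
item=4: even, total = (-18)-4 = -22
item=3: not even, total = (-22)-3 = -25
item=2: even, total = (-25)-2 = -27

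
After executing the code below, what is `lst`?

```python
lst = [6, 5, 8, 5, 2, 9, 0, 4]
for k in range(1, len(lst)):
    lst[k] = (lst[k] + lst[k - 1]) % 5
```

k=1: lst[1] = (5+6)%5 = 1 → [6, 1, 8, 5, 2, 9, 0, 4]
k=2: lst[2] = (8+1)%5 = 4 → [6, 1, 4, 5, 2, 9, 0, 4]
k=3: lst[3] = (5+4)%5 = 4 → [6, 1, 4, 4, 2, 9, 0, 4]
k=4: lst[4] = (2+4)%5 = 1 → [6, 1, 4, 4, 1, 9, 0, 4]
k=5: lst[5] = (9+1)%5 = 0 → [6, 1, 4, 4, 1, 0, 0, 4]
k=6: lst[6] = (0+0)%5 = 0 → [6, 1, 4, 4, 1, 0, 0, 4]
k=7: lst[7] = (4+0)%5 = 4 → [6, 1, 4, 4, 1, 0, 0, 4]

[6, 1, 4, 4, 1, 0, 0, 4]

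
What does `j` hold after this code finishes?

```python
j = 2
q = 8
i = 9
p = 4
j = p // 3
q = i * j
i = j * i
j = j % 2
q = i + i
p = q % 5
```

1

j = 4//3 = 1
q = 9*1 = 9
i = 1*9 = 9
j = 1%2 = 1
q = 9+9 = 18
p = 18%5 = 3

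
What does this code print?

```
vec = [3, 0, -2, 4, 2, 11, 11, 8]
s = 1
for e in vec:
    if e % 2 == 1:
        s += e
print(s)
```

e=3: odd, s = 1+3 = 4
e=0: not odd
e=-2: not odd
e=4: not odd
e=2: not odd
e=11: odd, s = 4+11 = 15
e=11: odd, s = 15+11 = 26
e=8: not odd

26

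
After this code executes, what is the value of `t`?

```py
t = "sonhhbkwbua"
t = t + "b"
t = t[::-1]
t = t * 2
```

'baubwkbhhnosbaubwkbhhnos'

+ 'b' → 'sonhhbkwbuab'
reverse → 'baubwkbhhnos'
repeat ×2 → 'baubwkbhhnosbaubwkbhhnos'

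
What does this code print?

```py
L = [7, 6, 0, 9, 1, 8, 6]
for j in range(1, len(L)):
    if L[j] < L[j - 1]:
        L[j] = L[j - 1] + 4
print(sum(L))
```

j=1: 6<7, L[1] = 7+4 = 11 → [7, 11, 0, 9, 1, 8, 6]
j=2: 0<11, L[2] = 11+4 = 15 → [7, 11, 15, 9, 1, 8, 6]
j=3: 9<15, L[3] = 15+4 = 19 → [7, 11, 15, 19, 1, 8, 6]
j=4: 1<19, L[4] = 19+4 = 23 → [7, 11, 15, 19, 23, 8, 6]
j=5: 8<23, L[5] = 23+4 = 27 → [7, 11, 15, 19, 23, 27, 6]
j=6: 6<27, L[6] = 27+4 = 31 → [7, 11, 15, 19, 23, 27, 31]
sum = 133

133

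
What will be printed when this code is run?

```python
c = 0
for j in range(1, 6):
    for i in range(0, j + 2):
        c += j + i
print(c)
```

j=1,i=0: c = 0+1 = 1
j=1,i=1: c = 1+2 = 3
j=1,i=2: c = 3+3 = 6
j=2,i=0: c = 6+2 = 8
j=2,i=1: c = 8+3 = 11
j=2,i=2: c = 11+4 = 15
j=2,i=3: c = 15+5 = 20
j=3,i=0: c = 20+3 = 23
j=3,i=1: c = 23+4 = 27
j=3,i=2: c = 27+5 = 32
j=3,i=3: c = 32+6 = 38
j=3,i=4: c = 38+7 = 45
j=4,i=0: c = 45+4 = 49
j=4,i=1: c = 49+5 = 54
j=4,i=2: c = 54+6 = 60
j=4,i=3: c = 60+7 = 67
j=4,i=4: c = 67+8 = 75
j=4,i=5: c = 75+9 = 84
j=5,i=0: c = 84+5 = 89
j=5,i=1: c = 89+6 = 95
j=5,i=2: c = 95+7 = 102
j=5,i=3: c = 102+8 = 110
j=5,i=4: c = 110+9 = 119
j=5,i=5: c = 119+10 = 129
j=5,i=6: c = 129+11 = 140

140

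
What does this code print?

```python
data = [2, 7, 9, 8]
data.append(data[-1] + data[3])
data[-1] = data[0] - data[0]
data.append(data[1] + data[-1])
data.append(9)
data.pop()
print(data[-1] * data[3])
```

append data[-1]+data[3] = 8+8 = 16 → [2, 7, 9, 8, 16]
data[-1] = data[0]-data[0] = 2-2 = 0 → [2, 7, 9, 8, 0]
append data[1]+data[-1] = 7+0 = 7 → [2, 7, 9, 8, 0, 7]
append 9 → [2, 7, 9, 8, 0, 7, 9]
pop() removes 9 → [2, 7, 9, 8, 0, 7]
data[-1]*data[3] = 7*8 = 56

56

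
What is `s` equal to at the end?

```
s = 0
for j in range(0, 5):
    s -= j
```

-10

j=0: s = 0-0 = 0
j=1: s = 0-1 = -1
j=2: s = (-1)-2 = -3
j=3: s = (-3)-3 = -6
j=4: s = (-6)-4 = -10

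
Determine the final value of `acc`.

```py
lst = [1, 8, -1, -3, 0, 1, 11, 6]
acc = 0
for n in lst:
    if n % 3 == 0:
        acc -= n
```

-3

n=1: not %3==0
n=8: not %3==0
n=-1: not %3==0
n=-3: %3==0, acc = 0-(-3) = 3
n=0: %3==0, acc = 3-0 = 3
n=1: not %3==0
n=11: not %3==0
n=6: %3==0, acc = 3-6 = -3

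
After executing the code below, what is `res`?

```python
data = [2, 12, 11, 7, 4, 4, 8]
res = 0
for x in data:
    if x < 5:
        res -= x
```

x=2: <5, res = 0-2 = -2
x=12: not <5
x=11: not <5
x=7: not <5
x=4: <5, res = (-2)-4 = -6
x=4: <5, res = (-6)-4 = -10
x=8: not <5

-10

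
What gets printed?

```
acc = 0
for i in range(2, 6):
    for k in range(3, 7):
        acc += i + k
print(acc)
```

128

i=2,k=3: acc = 0+5 = 5
i=2,k=4: acc = 5+6 = 11
i=2,k=5: acc = 11+7 = 18
i=2,k=6: acc = 18+8 = 26
i=3,k=3: acc = 26+6 = 32
i=3,k=4: acc = 32+7 = 39
i=3,k=5: acc = 39+8 = 47
i=3,k=6: acc = 47+9 = 56
i=4,k=3: acc = 56+7 = 63
i=4,k=4: acc = 63+8 = 71
i=4,k=5: acc = 71+9 = 80
i=4,k=6: acc = 80+10 = 90
i=5,k=3: acc = 90+8 = 98
i=5,k=4: acc = 98+9 = 107
i=5,k=5: acc = 107+10 = 117
i=5,k=6: acc = 117+11 = 128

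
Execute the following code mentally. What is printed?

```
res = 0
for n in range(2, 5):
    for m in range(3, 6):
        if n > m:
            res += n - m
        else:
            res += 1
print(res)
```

n=2,m=3: not 2>3, res = 0+1 = 1
n=2,m=4: not 2>4, res = 1+1 = 2
n=2,m=5: not 2>5, res = 2+1 = 3
n=3,m=3: not 3>3, res = 3+1 = 4
n=3,m=4: not 3>4, res = 4+1 = 5
n=3,m=5: not 3>5, res = 5+1 = 6
n=4,m=3: 4>3, res = 6+1 = 7
n=4,m=4: not 4>4, res = 7+1 = 8
n=4,m=5: not 4>5, res = 8+1 = 9

9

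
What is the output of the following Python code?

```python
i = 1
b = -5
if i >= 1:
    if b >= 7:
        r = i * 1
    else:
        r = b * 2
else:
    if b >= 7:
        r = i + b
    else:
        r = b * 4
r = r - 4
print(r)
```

i=1, b=-5
i >= 1 is True; b >= 7 is False
→ r = b * 2 = -10
r = (-10)-4 = -14

-14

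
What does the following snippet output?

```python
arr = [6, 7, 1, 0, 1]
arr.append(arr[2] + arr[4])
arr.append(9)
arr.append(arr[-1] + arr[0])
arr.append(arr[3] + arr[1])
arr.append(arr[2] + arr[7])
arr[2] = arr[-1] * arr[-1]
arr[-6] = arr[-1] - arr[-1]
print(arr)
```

append arr[2]+arr[4] = 1+1 = 2 → [6, 7, 1, 0, 1, 2]
append 9 → [6, 7, 1, 0, 1, 2, 9]
append arr[-1]+arr[0] = 9+6 = 15 → [6, 7, 1, 0, 1, 2, 9, 15]
append arr[3]+arr[1] = 0+7 = 7 → [6, 7, 1, 0, 1, 2, 9, 15, 7]
append arr[2]+arr[7] = 1+15 = 16 → [6, 7, 1, 0, 1, 2, 9, 15, 7, 16]
arr[2] = arr[-1]*arr[-1] = 16*16 = 256 → [6, 7, 256, 0, 1, 2, 9, 15, 7, 16]
arr[-6] = arr[-1]-arr[-1] = 16-16 = 0 → [6, 7, 256, 0, 0, 2, 9, 15, 7, 16]

[6, 7, 256, 0, 0, 2, 9, 15, 7, 16]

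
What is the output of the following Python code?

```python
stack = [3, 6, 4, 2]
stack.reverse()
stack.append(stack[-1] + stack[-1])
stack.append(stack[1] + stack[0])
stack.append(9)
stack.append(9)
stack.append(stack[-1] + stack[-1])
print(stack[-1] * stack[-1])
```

reverse → [2, 4, 6, 3]
append stack[-1]+stack[-1] = 3+3 = 6 → [2, 4, 6, 3, 6]
append stack[1]+stack[0] = 4+2 = 6 → [2, 4, 6, 3, 6, 6]
append 9 → [2, 4, 6, 3, 6, 6, 9]
append 9 → [2, 4, 6, 3, 6, 6, 9, 9]
append stack[-1]+stack[-1] = 9+9 = 18 → [2, 4, 6, 3, 6, 6, 9, 9, 18]
stack[-1]*stack[-1] = 18*18 = 324

324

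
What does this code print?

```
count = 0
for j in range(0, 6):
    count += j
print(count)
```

15

j=0: count = 0+0 = 0
j=1: count = 0+1 = 1
j=2: count = 1+2 = 3
j=3: count = 3+3 = 6
j=4: count = 6+4 = 10
j=5: count = 10+5 = 15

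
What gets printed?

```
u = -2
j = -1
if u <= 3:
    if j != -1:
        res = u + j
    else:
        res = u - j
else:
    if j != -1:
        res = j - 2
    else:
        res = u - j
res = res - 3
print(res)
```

u=-2, j=-1
u <= 3 is True; j != -1 is False
→ res = u - j = -1
res = (-1)-3 = -4

-4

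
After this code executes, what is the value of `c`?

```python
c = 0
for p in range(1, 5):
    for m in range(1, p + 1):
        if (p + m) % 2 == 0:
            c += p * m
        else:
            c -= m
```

p=1,m=1: even sum, c = 0+1 = 1
p=2,m=1: odd sum, c = 1-1 = 0
p=2,m=2: even sum, c = 0+4 = 4
p=3,m=1: even sum, c = 4+3 = 7
p=3,m=2: odd sum, c = 7-2 = 5
p=3,m=3: even sum, c = 5+9 = 14
p=4,m=1: odd sum, c = 14-1 = 13
p=4,m=2: even sum, c = 13+8 = 21
p=4,m=3: odd sum, c = 21-3 = 18
p=4,m=4: even sum, c = 18+16 = 34

34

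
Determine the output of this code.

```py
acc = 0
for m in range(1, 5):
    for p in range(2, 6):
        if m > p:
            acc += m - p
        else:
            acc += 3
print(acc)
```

m=1,p=2: not 1>2, acc = 0+3 = 3
m=1,p=3: not 1>3, acc = 3+3 = 6
m=1,p=4: not 1>4, acc = 6+3 = 9
m=1,p=5: not 1>5, acc = 9+3 = 12
m=2,p=2: not 2>2, acc = 12+3 = 15
m=2,p=3: not 2>3, acc = 15+3 = 18
m=2,p=4: not 2>4, acc = 18+3 = 21
m=2,p=5: not 2>5, acc = 21+3 = 24
m=3,p=2: 3>2, acc = 24+1 = 25
m=3,p=3: not 3>3, acc = 25+3 = 28
m=3,p=4: not 3>4, acc = 28+3 = 31
m=3,p=5: not 3>5, acc = 31+3 = 34
m=4,p=2: 4>2, acc = 34+2 = 36
m=4,p=3: 4>3, acc = 36+1 = 37
m=4,p=4: not 4>4, acc = 37+3 = 40
m=4,p=5: not 4>5, acc = 40+3 = 43

43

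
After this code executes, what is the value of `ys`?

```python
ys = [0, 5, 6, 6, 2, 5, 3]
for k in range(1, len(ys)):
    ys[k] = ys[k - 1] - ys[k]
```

k=1: ys[1] = 0-5 = -5 → [0, -5, 6, 6, 2, 5, 3]
k=2: ys[2] = (-5)-6 = -11 → [0, -5, -11, 6, 2, 5, 3]
k=3: ys[3] = (-11)-6 = -17 → [0, -5, -11, -17, 2, 5, 3]
k=4: ys[4] = (-17)-2 = -19 → [0, -5, -11, -17, -19, 5, 3]
k=5: ys[5] = (-19)-5 = -24 → [0, -5, -11, -17, -19, -24, 3]
k=6: ys[6] = (-24)-3 = -27 → [0, -5, -11, -17, -19, -24, -27]

[0, -5, -11, -17, -19, -24, -27]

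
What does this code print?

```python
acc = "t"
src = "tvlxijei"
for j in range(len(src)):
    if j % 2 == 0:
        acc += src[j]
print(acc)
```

ttlie

j=0: add 't' → 'tt'
j=1: skip
j=2: add 'l' → 'ttl'
j=3: skip
j=4: add 'i' → 'ttli'
j=5: skip
j=6: add 'e' → 'ttlie'
j=7: skip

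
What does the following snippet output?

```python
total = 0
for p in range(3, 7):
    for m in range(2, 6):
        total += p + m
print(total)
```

p=3,m=2: total = 0+5 = 5
p=3,m=3: total = 5+6 = 11
p=3,m=4: total = 11+7 = 18
p=3,m=5: total = 18+8 = 26
p=4,m=2: total = 26+6 = 32
p=4,m=3: total = 32+7 = 39
p=4,m=4: total = 39+8 = 47
p=4,m=5: total = 47+9 = 56
p=5,m=2: total = 56+7 = 63
p=5,m=3: total = 63+8 = 71
p=5,m=4: total = 71+9 = 80
p=5,m=5: total = 80+10 = 90
p=6,m=2: total = 90+8 = 98
p=6,m=3: total = 98+9 = 107
p=6,m=4: total = 107+10 = 117
p=6,m=5: total = 117+11 = 128

128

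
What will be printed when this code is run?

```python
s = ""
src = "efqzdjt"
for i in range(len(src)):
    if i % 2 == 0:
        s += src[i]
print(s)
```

eqdt

i=0: add 'e' → 'e'
i=1: skip
i=2: add 'q' → 'eq'
i=3: skip
i=4: add 'd' → 'eqd'
i=5: skip
i=6: add 't' → 'eqdt'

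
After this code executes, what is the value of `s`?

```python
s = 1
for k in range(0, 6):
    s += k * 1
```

16

k=0: s = 1+0*1 = 1
k=1: s = 1+1*1 = 2
k=2: s = 2+2*1 = 4
k=3: s = 4+3*1 = 7
k=4: s = 7+4*1 = 11
k=5: s = 11+5*1 = 16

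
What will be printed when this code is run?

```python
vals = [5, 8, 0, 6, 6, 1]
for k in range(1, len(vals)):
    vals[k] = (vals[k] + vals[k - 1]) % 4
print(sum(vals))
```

13

k=1: vals[1] = (8+5)%4 = 1 → [5, 1, 0, 6, 6, 1]
k=2: vals[2] = (0+1)%4 = 1 → [5, 1, 1, 6, 6, 1]
k=3: vals[3] = (6+1)%4 = 3 → [5, 1, 1, 3, 6, 1]
k=4: vals[4] = (6+3)%4 = 1 → [5, 1, 1, 3, 1, 1]
k=5: vals[5] = (1+1)%4 = 2 → [5, 1, 1, 3, 1, 2]
sum = 13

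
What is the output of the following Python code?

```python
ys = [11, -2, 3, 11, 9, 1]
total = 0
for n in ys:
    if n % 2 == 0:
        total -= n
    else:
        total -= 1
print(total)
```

n=11: not even, total = 0-1 = -1
n=-2: even, total = (-1)-(-2) = 1
n=3: not even, total = 1-1 = 0
n=11: not even, total = 0-1 = -1
n=9: not even, total = (-1)-1 = -2
n=1: not even, total = (-2)-1 = -3

-3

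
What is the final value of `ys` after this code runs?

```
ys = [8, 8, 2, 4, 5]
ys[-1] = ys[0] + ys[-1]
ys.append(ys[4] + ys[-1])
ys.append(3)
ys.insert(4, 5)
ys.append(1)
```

ys[-1] = ys[0]+ys[-1] = 8+5 = 13 → [8, 8, 2, 4, 13]
append ys[4]+ys[-1] = 13+13 = 26 → [8, 8, 2, 4, 13, 26]
append 3 → [8, 8, 2, 4, 13, 26, 3]
insert 5 at 4 → [8, 8, 2, 4, 5, 13, 26, 3]
append 1 → [8, 8, 2, 4, 5, 13, 26, 3, 1]

[8, 8, 2, 4, 5, 13, 26, 3, 1]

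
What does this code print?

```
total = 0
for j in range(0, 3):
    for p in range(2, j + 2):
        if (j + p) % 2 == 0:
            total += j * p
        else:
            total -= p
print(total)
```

-1

j=1,p=2: odd sum, total = 0-2 = -2
j=2,p=2: even sum, total = (-2)+4 = 2
j=2,p=3: odd sum, total = 2-3 = -1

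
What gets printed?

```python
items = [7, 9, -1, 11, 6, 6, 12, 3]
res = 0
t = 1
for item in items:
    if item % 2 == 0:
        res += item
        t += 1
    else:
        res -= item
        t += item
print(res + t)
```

28

item=7: not even, res = 0-7 = -7; t=8
item=9: not even, res = (-7)-9 = -16; t=17
item=-1: not even, res = (-16)-(-1) = -15; t=16
item=11: not even, res = (-15)-11 = -26; t=27
item=6: even, res = (-26)+6 = -20; t=28
item=6: even, res = (-20)+6 = -14; t=29
item=12: even, res = (-14)+12 = -2; t=30
item=3: not even, res = (-2)-3 = -5; t=33
res+t = (-5)+33 = 28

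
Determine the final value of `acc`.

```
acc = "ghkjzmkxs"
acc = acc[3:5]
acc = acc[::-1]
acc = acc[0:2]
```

'zj'

slice [3:5] → 'jz'
reverse → 'zj'
slice [0:2] → 'zj'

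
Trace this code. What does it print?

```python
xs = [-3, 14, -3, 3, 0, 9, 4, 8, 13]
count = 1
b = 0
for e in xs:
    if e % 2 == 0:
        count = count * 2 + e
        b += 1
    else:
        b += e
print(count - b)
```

e=-3: not even; b=-3
e=14: even, count = 1*2+14 = 16; b=-2
e=-3: not even; b=-5
e=3: not even; b=-2
e=0: even, count = 16*2+0 = 32; b=-1
e=9: not even; b=8
e=4: even, count = 32*2+4 = 68; b=9
e=8: even, count = 68*2+8 = 144; b=10
e=13: not even; b=23
count-b = 144-23 = 121

121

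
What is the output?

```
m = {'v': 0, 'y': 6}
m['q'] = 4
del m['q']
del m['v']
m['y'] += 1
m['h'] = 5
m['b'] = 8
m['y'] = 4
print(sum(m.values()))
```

17

m['q'] = 4 → {'v': 0, 'y': 6, 'q': 4}
del 'q' → {'v': 0, 'y': 6}
del 'v' → {'y': 6}
m['y'] = 6+1 = 7 → {'y': 7}
m['h'] = 5 → {'y': 7, 'h': 5}
m['b'] = 8 → {'y': 7, 'h': 5, 'b': 8}
m['y'] = 4 → {'y': 4, 'h': 5, 'b': 8}
sum of values = 17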